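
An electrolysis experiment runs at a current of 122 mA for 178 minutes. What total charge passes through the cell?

Q = I·t = 0.1220 A × 10680 s = 1300 C.

1300 C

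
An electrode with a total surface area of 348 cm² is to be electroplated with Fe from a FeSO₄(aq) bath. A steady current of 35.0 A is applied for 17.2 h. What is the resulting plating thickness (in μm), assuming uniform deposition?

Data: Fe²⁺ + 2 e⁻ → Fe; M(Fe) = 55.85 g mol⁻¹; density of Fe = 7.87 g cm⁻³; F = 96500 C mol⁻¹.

Q = I·t = 35.00 × 61920 = 2167000 C; n(e⁻) = 22.46 mol.
n(Fe) = n(e⁻)/2 = 11.23 mol, so m = 11.23 × 55.85 = 627.1 g.
Volume = m/ρ = 627.1 / 7.87 = 79.69 cm³.
Thickness = V/A = 79.69 / 348 = 0.229 cm = 2290 μm.

2290 μm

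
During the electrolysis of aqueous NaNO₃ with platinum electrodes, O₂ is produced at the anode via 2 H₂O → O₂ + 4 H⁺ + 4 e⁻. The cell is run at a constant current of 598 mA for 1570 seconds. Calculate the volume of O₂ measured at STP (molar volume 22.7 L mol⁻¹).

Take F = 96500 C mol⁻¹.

Q = I·t = 0.5980 A × 1570.0 s = 938.9 C.
n(e⁻) = Q/F = 938.9 / 96500 = 0.009729 mol.
4 electrons are transferred per O₂ molecule, so n(O₂) = 0.009729 / 4 = 0.002432 mol.
V = n × V_m = 0.002432 × 22.7 = 0.0552 L.

0.0552 L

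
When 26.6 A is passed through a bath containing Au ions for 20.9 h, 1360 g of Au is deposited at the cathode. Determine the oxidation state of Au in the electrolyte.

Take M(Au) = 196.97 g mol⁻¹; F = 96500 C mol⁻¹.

Q = I·t = 26.60 A × 75240 s = 2001000 C, so n(e⁻) = 2001000/96500 = 20.74 mol.
n(Au) deposited = 1360 / 196.97 = 6.905 mol.
Electrons per atom = n(e⁻)/n(Au) = 20.74 / 6.905 = 3.00 ≈ 3, so the ion is Au³⁺.

+3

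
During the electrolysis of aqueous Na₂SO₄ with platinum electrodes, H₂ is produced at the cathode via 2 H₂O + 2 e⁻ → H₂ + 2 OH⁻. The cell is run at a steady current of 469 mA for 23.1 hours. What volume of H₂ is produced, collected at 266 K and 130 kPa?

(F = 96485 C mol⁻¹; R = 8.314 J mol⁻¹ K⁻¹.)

3.44 L

Q = I·t = 0.4690 A × 83160 s = 39000 C.
n(e⁻) = Q/F = 39000 / 96485 = 0.4042 mol.
2 electrons are transferred per H₂ molecule, so n(H₂) = 0.4042 / 2 = 0.2021 mol.
V = nRT/P = (0.2021 × 8.314 × 266) / (130 × 10³ Pa) = 0.00344 m³ = 3.44 L.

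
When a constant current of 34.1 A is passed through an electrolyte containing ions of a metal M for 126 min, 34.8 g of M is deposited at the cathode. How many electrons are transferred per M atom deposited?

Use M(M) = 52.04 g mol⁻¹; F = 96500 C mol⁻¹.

4

Q = I·t = 34.10 A × 7560.0 s = 257800 C, so n(e⁻) = 257800/96500 = 2.671 mol.
n(M) deposited = 34.8 / 52.04 = 0.6687 mol.
Electrons per atom = n(e⁻)/n(M) = 2.671 / 0.6687 = 3.99 ≈ 4, so the ion is M⁴⁺.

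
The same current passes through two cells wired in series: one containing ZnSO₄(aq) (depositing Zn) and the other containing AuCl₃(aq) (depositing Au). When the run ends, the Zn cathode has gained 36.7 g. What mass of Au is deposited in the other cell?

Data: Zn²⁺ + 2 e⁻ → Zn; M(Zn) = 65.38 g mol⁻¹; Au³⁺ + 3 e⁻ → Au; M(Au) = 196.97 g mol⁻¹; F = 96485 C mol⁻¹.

n(Zn) = 36.7 / 65.38 = 0.5613 mol.
Since Zn²⁺ + 2 e⁻ → Zn, n(e⁻) passed = 2 × 0.5613 = 1.123 mol.
Cells in series carry the same charge, so the same 1.123 mol of electrons passes through cell 2.
Au³⁺ + 3 e⁻ → Au, so n(Au) = 1.123 / 3 = 0.3742 mol.
m(Au) = 0.3742 × 196.97 = 73.7 g.

73.7 g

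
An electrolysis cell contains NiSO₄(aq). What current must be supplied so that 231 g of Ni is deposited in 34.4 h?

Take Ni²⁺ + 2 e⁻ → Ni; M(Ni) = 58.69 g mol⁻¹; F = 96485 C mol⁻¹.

6.13 A

n(Ni) = 231 / 58.69 = 3.936 mol.
n(e⁻) = 2 × 3.936 = 7.872 mol.
Q = n(e⁻)·F = 7.872 × 96485 = 759500 C.
I = Q/t = 759500 / 123840 s = 6.13 A.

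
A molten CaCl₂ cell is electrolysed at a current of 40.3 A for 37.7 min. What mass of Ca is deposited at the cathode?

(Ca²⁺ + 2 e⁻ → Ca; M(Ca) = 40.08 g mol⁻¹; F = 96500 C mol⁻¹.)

Q = I·t = 40.30 A × 2262.0 s = 91160 C.
n(e⁻) = Q/F = 91160 / 96500 = 0.9446 mol.
Ca²⁺ + 2 e⁻ → Ca, so n(Ca) = n(e⁻)/2 = 0.4723 mol.
m = n·M = 0.4723 × 40.08 = 18.9 g.

18.9 g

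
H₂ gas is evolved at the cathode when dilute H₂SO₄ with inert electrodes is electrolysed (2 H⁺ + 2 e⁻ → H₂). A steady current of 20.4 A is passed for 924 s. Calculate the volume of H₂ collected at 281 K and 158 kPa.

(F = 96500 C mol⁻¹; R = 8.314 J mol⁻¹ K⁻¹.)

1.44 L

Q = I·t = 20.40 A × 924.00 s = 18850 C.
n(e⁻) = Q/F = 18850 / 96500 = 0.1953 mol.
2 electrons are transferred per H₂ molecule, so n(H₂) = 0.1953 / 2 = 0.09767 mol.
V = nRT/P = (0.09767 × 8.314 × 281) / (158 × 10³ Pa) = 0.00144 m³ = 1.44 L.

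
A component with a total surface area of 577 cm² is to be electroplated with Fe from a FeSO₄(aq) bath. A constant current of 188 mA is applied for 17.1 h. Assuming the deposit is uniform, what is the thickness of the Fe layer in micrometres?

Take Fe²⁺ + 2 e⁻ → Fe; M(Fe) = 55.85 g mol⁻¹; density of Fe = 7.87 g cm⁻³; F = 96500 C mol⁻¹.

Q = I·t = 0.1880 × 61560 = 11570 C; n(e⁻) = 0.1199 mol.
n(Fe) = n(e⁻)/2 = 0.05997 mol, so m = 0.05997 × 55.85 = 3.349 g.
Volume = m/ρ = 3.349 / 7.87 = 0.4255 cm³.
Thickness = V/A = 0.4255 / 577 = 7.38 × 10⁻⁴ cm = 7.38 μm.

7.38 μm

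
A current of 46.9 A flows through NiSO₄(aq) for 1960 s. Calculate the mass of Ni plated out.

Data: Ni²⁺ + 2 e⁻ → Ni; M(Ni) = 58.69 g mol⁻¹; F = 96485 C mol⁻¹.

Q = I·t = 46.90 A × 1960.0 s = 91920 C.
n(e⁻) = Q/F = 91920 / 96485 = 0.9527 mol.
Ni²⁺ + 2 e⁻ → Ni, so n(Ni) = n(e⁻)/2 = 0.4764 mol.
m = n·M = 0.4764 × 58.69 = 28.0 g.

28.0 g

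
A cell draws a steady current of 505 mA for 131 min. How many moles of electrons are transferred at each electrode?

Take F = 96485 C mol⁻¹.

0.0411 mol

Q = I·t = 0.5050 A × 7860.0 s = 3969 C.
n(e⁻) = Q/F = 3969 / 96485 = 0.0411 mol.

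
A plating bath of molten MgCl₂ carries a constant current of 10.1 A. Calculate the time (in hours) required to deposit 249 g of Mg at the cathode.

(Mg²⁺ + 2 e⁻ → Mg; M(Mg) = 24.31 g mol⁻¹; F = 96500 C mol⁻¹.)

54.4 h

n(Mg) = m/M = 249 / 24.31 = 10.24 mol.
Each Mg atom requires 2 electrons, so n(e⁻) = 2 × 10.24 = 20.49 mol.
Q = n(e⁻)·F = 20.49 × 96500 = 1977000 C.
t = Q/I = 1977000 / 10.10 A = 195700 s = 54.4 h.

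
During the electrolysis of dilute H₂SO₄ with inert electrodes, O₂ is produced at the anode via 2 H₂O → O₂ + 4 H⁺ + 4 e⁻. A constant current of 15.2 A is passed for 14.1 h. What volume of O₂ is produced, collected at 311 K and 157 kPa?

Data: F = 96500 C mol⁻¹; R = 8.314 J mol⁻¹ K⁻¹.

32.9 L

Q = I·t = 15.20 A × 50760 s = 771600 C.
n(e⁻) = Q/F = 771600 / 96500 = 7.995 mol.
4 electrons are transferred per O₂ molecule, so n(O₂) = 7.995 / 4 = 1.999 mol.
V = nRT/P = (1.999 × 8.314 × 311) / (157 × 10³ Pa) = 0.0329 m³ = 32.9 L.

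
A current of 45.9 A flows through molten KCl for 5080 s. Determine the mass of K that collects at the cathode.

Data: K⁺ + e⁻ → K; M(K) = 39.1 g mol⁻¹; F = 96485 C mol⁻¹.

94.5 g

Q = I·t = 45.90 A × 5080.0 s = 233200 C.
n(e⁻) = Q/F = 233200 / 96485 = 2.417 mol.
K⁺ + e⁻ → K, so n(K) = n(e⁻)/1 = 2.417 mol.
m = n·M = 2.417 × 39.1 = 94.5 g.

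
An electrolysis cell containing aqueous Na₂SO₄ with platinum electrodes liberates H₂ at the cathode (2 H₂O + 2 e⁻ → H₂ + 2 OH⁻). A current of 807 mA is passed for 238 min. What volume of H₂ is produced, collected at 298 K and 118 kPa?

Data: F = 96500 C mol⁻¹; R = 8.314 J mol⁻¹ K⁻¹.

1.25 L

Q = I·t = 0.8070 A × 14280 s = 11520 C.
n(e⁻) = Q/F = 11520 / 96500 = 0.1194 mol.
2 electrons are transferred per H₂ molecule, so n(H₂) = 0.1194 / 2 = 0.05971 mol.
V = nRT/P = (0.05971 × 8.314 × 298) / (118 × 10³ Pa) = 0.00125 m³ = 1.25 L.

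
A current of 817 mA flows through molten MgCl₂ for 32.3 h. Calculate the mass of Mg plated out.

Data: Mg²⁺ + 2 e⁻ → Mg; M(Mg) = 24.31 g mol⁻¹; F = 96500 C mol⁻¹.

12.0 g

Q = I·t = 0.8170 A × 116280 s = 95000 C.
n(e⁻) = Q/F = 95000 / 96500 = 0.9845 mol.
Mg²⁺ + 2 e⁻ → Mg, so n(Mg) = n(e⁻)/2 = 0.4922 mol.
m = n·M = 0.4922 × 24.31 = 12.0 g.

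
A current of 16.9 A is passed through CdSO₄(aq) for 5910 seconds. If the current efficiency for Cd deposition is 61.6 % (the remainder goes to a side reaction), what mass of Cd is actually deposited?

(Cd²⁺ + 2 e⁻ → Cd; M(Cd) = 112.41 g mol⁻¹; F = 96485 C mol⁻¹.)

Q = I·t = 16.90 × 5910.0 = 99880 C.
n(e⁻) = 99880/96485 = 1.035 mol; theoretically n(Cd) = 1.035/2 = 0.5176 mol, m_theo = 58.18 g.
At 61.6 % efficiency, m_actual = 0.616 × 58.18 = 35.8 g.

35.8 g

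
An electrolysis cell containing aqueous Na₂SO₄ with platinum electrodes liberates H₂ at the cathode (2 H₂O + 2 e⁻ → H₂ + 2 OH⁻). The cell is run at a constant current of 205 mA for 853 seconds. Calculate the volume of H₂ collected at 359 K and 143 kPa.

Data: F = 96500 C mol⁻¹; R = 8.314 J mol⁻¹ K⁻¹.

Q = I·t = 0.2050 A × 853.00 s = 174.9 C.
n(e⁻) = Q/F = 174.9 / 96500 = 0.001812 mol.
2 electrons are transferred per H₂ molecule, so n(H₂) = 0.001812 / 2 = 0.0009060 mol.
V = nRT/P = (0.0009060 × 8.314 × 359) / (143 × 10³ Pa) = 1.89 × 10⁻⁵ m³ = 0.0189 L.

0.0189 L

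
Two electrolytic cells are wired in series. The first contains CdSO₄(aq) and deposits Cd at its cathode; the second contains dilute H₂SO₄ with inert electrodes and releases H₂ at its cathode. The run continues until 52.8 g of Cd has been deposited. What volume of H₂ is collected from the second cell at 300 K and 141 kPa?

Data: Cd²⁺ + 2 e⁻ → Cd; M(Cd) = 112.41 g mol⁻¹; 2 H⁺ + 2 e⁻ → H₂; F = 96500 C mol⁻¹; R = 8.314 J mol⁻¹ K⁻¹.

n(Cd) = 52.8 / 112.41 = 0.4697 mol, so n(e⁻) = 2 × 0.4697 = 0.9394 mol.
The cells are in series, so the same 0.9394 mol of electrons passes through the second cell.
2 H⁺ + 2 e⁻ → H₂ — 2 mol e⁻ per mol H₂, so n(H₂) = 0.9394/2 = 0.4697 mol.
V = nRT/P = (0.4697 × 8.314 × 300) / (141 × 10³) = 0.00831 m³ = 8.31 L.

8.31 L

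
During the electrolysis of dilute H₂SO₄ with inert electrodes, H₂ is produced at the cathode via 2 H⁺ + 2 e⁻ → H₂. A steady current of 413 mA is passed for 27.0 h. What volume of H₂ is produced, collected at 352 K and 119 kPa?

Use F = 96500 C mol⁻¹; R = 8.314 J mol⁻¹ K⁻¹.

Q = I·t = 0.4130 A × 97200 s = 40140 C.
n(e⁻) = Q/F = 40140 / 96500 = 0.4160 mol.
2 electrons are transferred per H₂ molecule, so n(H₂) = 0.4160 / 2 = 0.2080 mol.
V = nRT/P = (0.2080 × 8.314 × 352) / (119 × 10³ Pa) = 0.00512 m³ = 5.12 L.

5.12 L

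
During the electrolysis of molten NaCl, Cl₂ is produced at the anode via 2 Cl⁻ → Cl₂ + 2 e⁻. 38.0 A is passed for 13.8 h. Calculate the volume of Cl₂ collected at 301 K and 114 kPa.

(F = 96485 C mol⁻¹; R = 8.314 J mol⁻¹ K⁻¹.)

215 L

Q = I·t = 38.00 A × 49680 s = 1888000 C.
n(e⁻) = Q/F = 1888000 / 96485 = 19.57 mol.
2 electrons are transferred per Cl₂ molecule, so n(Cl₂) = 19.57 / 2 = 9.783 mol.
V = nRT/P = (9.783 × 8.314 × 301) / (114 × 10³ Pa) = 0.215 m³ = 215 L.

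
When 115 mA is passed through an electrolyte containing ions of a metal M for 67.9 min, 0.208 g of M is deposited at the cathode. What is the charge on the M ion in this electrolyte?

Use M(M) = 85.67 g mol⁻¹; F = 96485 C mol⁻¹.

Q = I·t = 0.1150 A × 4074.0 s = 468.5 C, so n(e⁻) = 468.5/96485 = 0.004856 mol.
n(M) deposited = 0.208 / 85.67 = 0.002428 mol.
Electrons per atom = n(e⁻)/n(M) = 0.004856 / 0.002428 = 2.00 ≈ 2, so the ion is M²⁺.

+2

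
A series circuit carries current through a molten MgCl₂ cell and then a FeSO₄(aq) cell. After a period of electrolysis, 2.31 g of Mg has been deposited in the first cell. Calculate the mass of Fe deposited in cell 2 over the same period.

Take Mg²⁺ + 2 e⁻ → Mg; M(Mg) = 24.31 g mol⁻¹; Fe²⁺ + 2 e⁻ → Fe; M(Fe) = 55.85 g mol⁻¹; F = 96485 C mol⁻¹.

5.31 g

n(Mg) = 2.31 / 24.31 = 0.09502 mol.
Since Mg²⁺ + 2 e⁻ → Mg, n(e⁻) passed = 2 × 0.09502 = 0.1900 mol.
Cells in series carry the same charge, so the same 0.1900 mol of electrons passes through cell 2.
Fe²⁺ + 2 e⁻ → Fe, so n(Fe) = 0.1900 / 2 = 0.09502 mol.
m(Fe) = 0.09502 × 55.85 = 5.31 g.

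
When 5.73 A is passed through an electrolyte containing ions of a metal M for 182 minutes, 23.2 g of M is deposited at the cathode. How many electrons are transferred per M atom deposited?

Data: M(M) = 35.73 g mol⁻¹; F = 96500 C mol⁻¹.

Q = I·t = 5.730 A × 10920 s = 62570 C, so n(e⁻) = 62570/96500 = 0.6484 mol.
n(M) deposited = 23.2 / 35.73 = 0.6493 mol.
Electrons per atom = n(e⁻)/n(M) = 0.6484 / 0.6493 = 0.999 ≈ 1, so the ion is M⁺.

1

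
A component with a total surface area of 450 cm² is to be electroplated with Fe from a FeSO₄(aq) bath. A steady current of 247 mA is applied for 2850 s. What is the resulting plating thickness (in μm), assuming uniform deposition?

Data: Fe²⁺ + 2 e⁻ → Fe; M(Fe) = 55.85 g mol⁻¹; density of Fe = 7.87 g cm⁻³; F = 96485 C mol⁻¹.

Q = I·t = 0.2470 × 2850.0 = 704.0 C; n(e⁻) = 0.007296 mol.
n(Fe) = n(e⁻)/2 = 0.003648 mol, so m = 0.003648 × 55.85 = 0.2037 g.
Volume = m/ρ = 0.2037 / 7.87 = 0.02589 cm³.
Thickness = V/A = 0.02589 / 450 = 5.75 × 10⁻⁵ cm = 0.575 μm.

0.575 μm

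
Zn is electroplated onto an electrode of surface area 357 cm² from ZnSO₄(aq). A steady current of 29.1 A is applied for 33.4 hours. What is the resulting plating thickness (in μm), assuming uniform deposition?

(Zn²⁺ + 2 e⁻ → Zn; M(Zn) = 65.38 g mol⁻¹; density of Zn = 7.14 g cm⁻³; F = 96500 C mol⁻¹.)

4650 μm

Q = I·t = 29.10 × 120240 = 3499000 C; n(e⁻) = 36.26 mol.
n(Zn) = n(e⁻)/2 = 18.13 mol, so m = 18.13 × 65.38 = 1185 g.
Volume = m/ρ = 1185 / 7.14 = 166.0 cm³.
Thickness = V/A = 166.0 / 357 = 0.465 cm = 4650 μm.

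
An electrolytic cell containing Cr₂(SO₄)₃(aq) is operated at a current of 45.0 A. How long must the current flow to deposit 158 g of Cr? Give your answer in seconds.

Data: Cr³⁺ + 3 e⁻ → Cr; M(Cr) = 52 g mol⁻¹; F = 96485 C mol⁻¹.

n(Cr) = m/M = 158 / 52 = 3.038 mol.
Each Cr atom requires 3 electrons, so n(e⁻) = 3 × 3.038 = 9.115 mol.
Q = n(e⁻)·F = 9.115 × 96485 = 879500 C.
t = Q/I = 879500 / 45.00 A = 19540 s.

19500 s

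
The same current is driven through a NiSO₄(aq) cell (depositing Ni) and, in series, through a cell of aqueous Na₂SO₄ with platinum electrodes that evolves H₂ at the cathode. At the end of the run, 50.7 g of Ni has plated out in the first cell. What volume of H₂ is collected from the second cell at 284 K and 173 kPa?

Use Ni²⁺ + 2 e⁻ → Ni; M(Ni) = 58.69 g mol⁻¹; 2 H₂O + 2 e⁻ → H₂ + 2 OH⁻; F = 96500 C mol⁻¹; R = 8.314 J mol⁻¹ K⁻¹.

n(Ni) = 50.7 / 58.69 = 0.8639 mol, so n(e⁻) = 2 × 0.8639 = 1.728 mol.
The cells are in series, so the same 1.728 mol of electrons passes through the second cell.
2 H₂O + 2 e⁻ → H₂ + 2 OH⁻ — 2 mol e⁻ per mol H₂, so n(H₂) = 1.728/2 = 0.8639 mol.
V = nRT/P = (0.8639 × 8.314 × 284) / (173 × 10³) = 0.0118 m³ = 11.8 L.

11.8 L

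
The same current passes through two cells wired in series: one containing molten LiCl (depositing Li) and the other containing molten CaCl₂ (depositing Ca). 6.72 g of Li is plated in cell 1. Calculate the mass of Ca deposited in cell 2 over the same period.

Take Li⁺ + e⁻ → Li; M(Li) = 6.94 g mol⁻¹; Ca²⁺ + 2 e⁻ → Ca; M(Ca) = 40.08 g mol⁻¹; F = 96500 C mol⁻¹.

n(Li) = 6.72 / 6.94 = 0.9683 mol.
Since Li⁺ + e⁻ → Li, n(e⁻) passed = 1 × 0.9683 = 0.9683 mol.
Cells in series carry the same charge, so the same 0.9683 mol of electrons passes through cell 2.
Ca²⁺ + 2 e⁻ → Ca, so n(Ca) = 0.9683 / 2 = 0.4841 mol.
m(Ca) = 0.4841 × 40.08 = 19.4 g.

19.4 g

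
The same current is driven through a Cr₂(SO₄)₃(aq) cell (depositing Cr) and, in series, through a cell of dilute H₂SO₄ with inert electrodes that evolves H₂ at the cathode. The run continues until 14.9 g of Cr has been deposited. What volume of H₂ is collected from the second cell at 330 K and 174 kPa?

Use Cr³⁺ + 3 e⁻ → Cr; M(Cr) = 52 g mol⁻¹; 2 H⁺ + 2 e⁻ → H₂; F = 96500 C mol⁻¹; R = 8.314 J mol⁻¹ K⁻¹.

n(Cr) = 14.9 / 52 = 0.2865 mol, so n(e⁻) = 3 × 0.2865 = 0.8596 mol.
The cells are in series, so the same 0.8596 mol of electrons passes through the second cell.
2 H⁺ + 2 e⁻ → H₂ — 2 mol e⁻ per mol H₂, so n(H₂) = 0.8596/2 = 0.4298 mol.
V = nRT/P = (0.4298 × 8.314 × 330) / (174 × 10³) = 0.00678 m³ = 6.78 L.

6.78 L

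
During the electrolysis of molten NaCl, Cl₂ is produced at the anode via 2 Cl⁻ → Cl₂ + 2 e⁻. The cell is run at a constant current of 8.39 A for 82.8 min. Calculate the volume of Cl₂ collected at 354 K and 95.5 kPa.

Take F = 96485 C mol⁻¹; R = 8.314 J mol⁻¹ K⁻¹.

6.66 L

Q = I·t = 8.390 A × 4968.0 s = 41680 C.
n(e⁻) = Q/F = 41680 / 96485 = 0.4320 mol.
2 electrons are transferred per Cl₂ molecule, so n(Cl₂) = 0.4320 / 2 = 0.2160 mol.
V = nRT/P = (0.2160 × 8.314 × 354) / (95.5 × 10³ Pa) = 0.00666 m³ = 6.66 L.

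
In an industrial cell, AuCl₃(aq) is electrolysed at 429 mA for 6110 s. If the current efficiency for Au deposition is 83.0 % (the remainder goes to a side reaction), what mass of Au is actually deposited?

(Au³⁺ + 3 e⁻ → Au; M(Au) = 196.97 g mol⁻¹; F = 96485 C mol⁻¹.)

Q = I·t = 0.4290 × 6110.0 = 2621 C.
n(e⁻) = 2621/96485 = 0.02717 mol; theoretically n(Au) = 0.02717/3 = 0.009056 mol, m_theo = 1.784 g.
At 83.0 % efficiency, m_actual = 0.830 × 1.784 = 1.48 g.

1.48 g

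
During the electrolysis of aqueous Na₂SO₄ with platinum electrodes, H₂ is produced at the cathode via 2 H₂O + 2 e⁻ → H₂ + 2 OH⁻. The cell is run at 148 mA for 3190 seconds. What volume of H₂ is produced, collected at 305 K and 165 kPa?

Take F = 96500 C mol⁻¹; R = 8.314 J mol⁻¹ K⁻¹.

Q = I·t = 0.1480 A × 3190.0 s = 472.1 C.
n(e⁻) = Q/F = 472.1 / 96500 = 0.004892 mol.
2 electrons are transferred per H₂ molecule, so n(H₂) = 0.004892 / 2 = 0.002446 mol.
V = nRT/P = (0.002446 × 8.314 × 305) / (165 × 10³ Pa) = 3.76 × 10⁻⁵ m³ = 0.0376 L.

0.0376 L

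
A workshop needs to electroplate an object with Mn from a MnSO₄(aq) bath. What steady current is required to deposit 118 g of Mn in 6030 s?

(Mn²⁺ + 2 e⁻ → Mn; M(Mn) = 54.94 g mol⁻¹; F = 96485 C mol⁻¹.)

68.7 A

n(Mn) = 118 / 54.94 = 2.148 mol.
n(e⁻) = 2 × 2.148 = 4.296 mol.
Q = n(e⁻)·F = 4.296 × 96485 = 414500 C.
I = Q/t = 414500 / 6030.0 s = 68.7 A.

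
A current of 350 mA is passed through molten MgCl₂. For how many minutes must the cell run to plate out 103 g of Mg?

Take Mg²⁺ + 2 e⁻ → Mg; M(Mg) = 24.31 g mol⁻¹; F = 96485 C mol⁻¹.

38900 min

n(Mg) = m/M = 103 / 24.31 = 4.237 mol.
Each Mg atom requires 2 electrons, so n(e⁻) = 2 × 4.237 = 8.474 mol.
Q = n(e⁻)·F = 8.474 × 96485 = 817600 C.
t = Q/I = 817600 / 0.3500 A = 2336000 s = 38900 min.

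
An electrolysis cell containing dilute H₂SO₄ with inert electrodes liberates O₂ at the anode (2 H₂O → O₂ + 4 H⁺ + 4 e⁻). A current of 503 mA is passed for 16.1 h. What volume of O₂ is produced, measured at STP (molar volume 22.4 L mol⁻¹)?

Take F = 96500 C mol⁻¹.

1.69 L

Q = I·t = 0.5030 A × 57960 s = 29150 C.
n(e⁻) = Q/F = 29150 / 96500 = 0.3021 mol.
4 electrons are transferred per O₂ molecule, so n(O₂) = 0.3021 / 4 = 0.07553 mol.
V = n × V_m = 0.07553 × 22.4 = 1.69 L.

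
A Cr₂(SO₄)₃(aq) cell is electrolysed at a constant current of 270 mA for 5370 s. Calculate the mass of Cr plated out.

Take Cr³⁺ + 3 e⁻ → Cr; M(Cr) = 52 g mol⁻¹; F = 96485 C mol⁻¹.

0.260 g

Q = I·t = 0.2700 A × 5370.0 s = 1450 C.
n(e⁻) = Q/F = 1450 / 96485 = 0.01503 mol.
Cr³⁺ + 3 e⁻ → Cr, so n(Cr) = n(e⁻)/3 = 0.005009 mol.
m = n·M = 0.005009 × 52 = 0.260 g.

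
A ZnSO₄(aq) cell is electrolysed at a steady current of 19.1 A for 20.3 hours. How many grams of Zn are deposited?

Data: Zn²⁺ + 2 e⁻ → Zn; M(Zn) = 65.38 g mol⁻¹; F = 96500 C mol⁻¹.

473 g

Q = I·t = 19.10 A × 73080 s = 1396000 C.
n(e⁻) = Q/F = 1396000 / 96500 = 14.46 mol.
Zn²⁺ + 2 e⁻ → Zn, so n(Zn) = n(e⁻)/2 = 7.232 mol.
m = n·M = 7.232 × 65.38 = 473 g.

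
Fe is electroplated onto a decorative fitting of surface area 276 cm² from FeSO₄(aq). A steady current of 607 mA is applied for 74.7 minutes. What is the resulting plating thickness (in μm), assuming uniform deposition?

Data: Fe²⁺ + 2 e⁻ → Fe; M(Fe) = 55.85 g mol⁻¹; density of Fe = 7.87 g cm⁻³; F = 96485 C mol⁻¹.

3.63 μm

Q = I·t = 0.6070 × 4482.0 = 2721 C; n(e⁻) = 0.02820 mol.
n(Fe) = n(e⁻)/2 = 0.01410 mol, so m = 0.01410 × 55.85 = 0.7874 g.
Volume = m/ρ = 0.7874 / 7.87 = 0.1001 cm³.
Thickness = V/A = 0.1001 / 276 = 3.63 × 10⁻⁴ cm = 3.63 μm.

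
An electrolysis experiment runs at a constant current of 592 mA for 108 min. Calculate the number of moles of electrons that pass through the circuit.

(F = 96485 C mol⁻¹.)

Q = I·t = 0.5920 A × 6480.0 s = 3836 C.
n(e⁻) = Q/F = 3836 / 96485 = 0.0398 mol.

0.0398 mol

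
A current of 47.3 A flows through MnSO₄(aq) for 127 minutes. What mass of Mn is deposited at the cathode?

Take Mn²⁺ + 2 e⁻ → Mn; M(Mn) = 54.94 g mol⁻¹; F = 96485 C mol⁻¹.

103 g

Q = I·t = 47.30 A × 7620.0 s = 360400 C.
n(e⁻) = Q/F = 360400 / 96485 = 3.736 mol.
Mn²⁺ + 2 e⁻ → Mn, so n(Mn) = n(e⁻)/2 = 1.868 mol.
m = n·M = 1.868 × 54.94 = 103 g.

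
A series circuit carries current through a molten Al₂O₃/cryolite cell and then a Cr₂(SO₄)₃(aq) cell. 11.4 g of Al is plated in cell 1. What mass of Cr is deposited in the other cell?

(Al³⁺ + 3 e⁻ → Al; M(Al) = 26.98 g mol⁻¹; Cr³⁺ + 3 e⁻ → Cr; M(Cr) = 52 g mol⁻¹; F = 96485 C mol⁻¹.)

n(Al) = 11.4 / 26.98 = 0.4225 mol.
Since Al³⁺ + 3 e⁻ → Al, n(e⁻) passed = 3 × 0.4225 = 1.268 mol.
Cells in series carry the same charge, so the same 1.268 mol of electrons passes through cell 2.
Cr³⁺ + 3 e⁻ → Cr, so n(Cr) = 1.268 / 3 = 0.4225 mol.
m(Cr) = 0.4225 × 52 = 22.0 g.

22.0 g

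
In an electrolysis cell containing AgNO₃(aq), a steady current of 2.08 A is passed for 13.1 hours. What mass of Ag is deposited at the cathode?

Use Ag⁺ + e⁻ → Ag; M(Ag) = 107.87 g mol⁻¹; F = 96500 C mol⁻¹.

Q = I·t = 2.080 A × 47160 s = 98090 C.
n(e⁻) = Q/F = 98090 / 96500 = 1.017 mol.
Ag⁺ + e⁻ → Ag, so n(Ag) = n(e⁻)/1 = 1.017 mol.
m = n·M = 1.017 × 107.87 = 110 g.

110 g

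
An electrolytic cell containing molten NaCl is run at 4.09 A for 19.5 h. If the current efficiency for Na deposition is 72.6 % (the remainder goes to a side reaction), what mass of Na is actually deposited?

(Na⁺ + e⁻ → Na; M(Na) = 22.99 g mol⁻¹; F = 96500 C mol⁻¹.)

Q = I·t = 4.090 × 70200 = 287100 C.
n(e⁻) = 287100/96500 = 2.975 mol; theoretically n(Na) = 2.975/1 = 2.975 mol, m_theo = 68.40 g.
At 72.6 % efficiency, m_actual = 0.726 × 68.40 = 49.7 g.

49.7 g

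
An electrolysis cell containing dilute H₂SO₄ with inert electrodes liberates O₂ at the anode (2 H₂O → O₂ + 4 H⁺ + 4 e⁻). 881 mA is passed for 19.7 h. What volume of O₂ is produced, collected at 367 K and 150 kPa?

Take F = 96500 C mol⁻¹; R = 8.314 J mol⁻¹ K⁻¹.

3.29 L

Q = I·t = 0.8810 A × 70920 s = 62480 C.
n(e⁻) = Q/F = 62480 / 96500 = 0.6475 mol.
4 electrons are transferred per O₂ molecule, so n(O₂) = 0.6475 / 4 = 0.1619 mol.
V = nRT/P = (0.1619 × 8.314 × 367) / (150 × 10³ Pa) = 0.00329 m³ = 3.29 L.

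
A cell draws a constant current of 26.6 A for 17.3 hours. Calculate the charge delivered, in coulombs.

1.66 × 10⁶ C

Q = I·t = 26.60 A × 62280 s = 1.66 × 10⁶ C.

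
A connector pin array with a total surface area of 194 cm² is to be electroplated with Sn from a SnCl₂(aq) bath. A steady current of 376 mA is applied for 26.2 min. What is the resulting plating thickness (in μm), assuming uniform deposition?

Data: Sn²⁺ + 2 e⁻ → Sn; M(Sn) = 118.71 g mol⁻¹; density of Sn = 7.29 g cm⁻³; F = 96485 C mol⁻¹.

Q = I·t = 0.3760 × 1572.0 = 591.1 C; n(e⁻) = 0.006126 mol.
n(Sn) = n(e⁻)/2 = 0.003063 mol, so m = 0.003063 × 118.71 = 0.3636 g.
Volume = m/ρ = 0.3636 / 7.29 = 0.04988 cm³.
Thickness = V/A = 0.04988 / 194 = 2.57 × 10⁻⁴ cm = 2.57 μm.

2.57 μm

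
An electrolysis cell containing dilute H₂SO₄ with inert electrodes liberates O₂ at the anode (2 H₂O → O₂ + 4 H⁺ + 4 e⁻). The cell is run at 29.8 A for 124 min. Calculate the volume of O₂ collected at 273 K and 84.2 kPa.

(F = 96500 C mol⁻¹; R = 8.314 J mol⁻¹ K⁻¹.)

Q = I·t = 29.80 A × 7440.0 s = 221700 C.
n(e⁻) = Q/F = 221700 / 96500 = 2.298 mol.
4 electrons are transferred per O₂ molecule, so n(O₂) = 2.298 / 4 = 0.5744 mol.
V = nRT/P = (0.5744 × 8.314 × 273) / (84.2 × 10³ Pa) = 0.0155 m³ = 15.5 L.

15.5 L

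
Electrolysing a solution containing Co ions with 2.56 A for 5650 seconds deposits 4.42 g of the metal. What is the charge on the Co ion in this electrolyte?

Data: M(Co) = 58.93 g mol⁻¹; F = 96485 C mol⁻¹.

+2

Q = I·t = 2.560 A × 5650.0 s = 14460 C, so n(e⁻) = 14460/96485 = 0.1499 mol.
n(Co) deposited = 4.42 / 58.93 = 0.07500 mol.
Electrons per atom = n(e⁻)/n(Co) = 0.1499 / 0.07500 = 2.00 ≈ 2, so the ion is Co²⁺.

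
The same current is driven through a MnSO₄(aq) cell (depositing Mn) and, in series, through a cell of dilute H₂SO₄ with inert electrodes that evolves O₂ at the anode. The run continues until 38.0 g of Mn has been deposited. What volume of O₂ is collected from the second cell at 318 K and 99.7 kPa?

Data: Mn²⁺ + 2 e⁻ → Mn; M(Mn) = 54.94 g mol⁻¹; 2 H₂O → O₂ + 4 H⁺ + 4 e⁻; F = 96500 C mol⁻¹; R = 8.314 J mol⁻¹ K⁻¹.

n(Mn) = 38.0 / 54.94 = 0.6917 mol, so n(e⁻) = 2 × 0.6917 = 1.383 mol.
The cells are in series, so the same 1.383 mol of electrons passes through the second cell.
2 H₂O → O₂ + 4 H⁺ + 4 e⁻ — 4 mol e⁻ per mol O₂, so n(O₂) = 1.383/4 = 0.3458 mol.
V = nRT/P = (0.3458 × 8.314 × 318) / (99.7 × 10³) = 0.00917 m³ = 9.17 L.

9.17 L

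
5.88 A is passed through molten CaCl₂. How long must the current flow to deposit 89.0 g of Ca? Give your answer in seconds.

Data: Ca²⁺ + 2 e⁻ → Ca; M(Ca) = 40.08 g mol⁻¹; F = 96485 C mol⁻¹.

n(Ca) = m/M = 89.0 / 40.08 = 2.221 mol.
Each Ca atom requires 2 electrons, so n(e⁻) = 2 × 2.221 = 4.441 mol.
Q = n(e⁻)·F = 4.441 × 96485 = 428500 C.
t = Q/I = 428500 / 5.880 A = 72870 s.

72900 s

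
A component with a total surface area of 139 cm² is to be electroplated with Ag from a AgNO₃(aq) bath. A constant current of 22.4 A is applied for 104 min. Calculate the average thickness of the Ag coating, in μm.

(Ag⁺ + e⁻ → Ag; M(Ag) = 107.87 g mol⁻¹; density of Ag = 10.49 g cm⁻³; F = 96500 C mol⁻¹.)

Q = I·t = 22.40 × 6240.0 = 139800 C; n(e⁻) = 1.448 mol.
n(Ag) = n(e⁻)/1 = 1.448 mol, so m = 1.448 × 107.87 = 156.2 g.
Volume = m/ρ = 156.2 / 10.49 = 14.89 cm³.
Thickness = V/A = 14.89 / 139 = 0.107 cm = 1070 μm.

1070 μm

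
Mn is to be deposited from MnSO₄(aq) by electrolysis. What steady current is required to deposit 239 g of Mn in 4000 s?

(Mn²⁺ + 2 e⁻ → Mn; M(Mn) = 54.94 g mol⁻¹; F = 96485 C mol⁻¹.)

n(Mn) = 239 / 54.94 = 4.350 mol.
n(e⁻) = 2 × 4.350 = 8.700 mol.
Q = n(e⁻)·F = 8.700 × 96485 = 839500 C.
I = Q/t = 839500 / 4000.0 s = 210 A.

210 A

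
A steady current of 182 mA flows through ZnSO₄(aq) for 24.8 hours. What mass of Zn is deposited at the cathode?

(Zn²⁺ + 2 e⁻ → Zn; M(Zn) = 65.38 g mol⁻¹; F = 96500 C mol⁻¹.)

5.50 g

Q = I·t = 0.1820 A × 89280 s = 16250 C.
n(e⁻) = Q/F = 16250 / 96500 = 0.1684 mol.
Zn²⁺ + 2 e⁻ → Zn, so n(Zn) = n(e⁻)/2 = 0.08419 mol.
m = n·M = 0.08419 × 65.38 = 5.50 g.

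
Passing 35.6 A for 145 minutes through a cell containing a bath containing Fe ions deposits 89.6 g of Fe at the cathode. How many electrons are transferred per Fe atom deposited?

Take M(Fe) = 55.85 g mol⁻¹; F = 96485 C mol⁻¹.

Q = I·t = 35.60 A × 8700.0 s = 309700 C, so n(e⁻) = 309700/96485 = 3.210 mol.
n(Fe) deposited = 89.6 / 55.85 = 1.604 mol.
Electrons per atom = n(e⁻)/n(Fe) = 3.210 / 1.604 = 2.00 ≈ 2, so the ion is Fe²⁺.

2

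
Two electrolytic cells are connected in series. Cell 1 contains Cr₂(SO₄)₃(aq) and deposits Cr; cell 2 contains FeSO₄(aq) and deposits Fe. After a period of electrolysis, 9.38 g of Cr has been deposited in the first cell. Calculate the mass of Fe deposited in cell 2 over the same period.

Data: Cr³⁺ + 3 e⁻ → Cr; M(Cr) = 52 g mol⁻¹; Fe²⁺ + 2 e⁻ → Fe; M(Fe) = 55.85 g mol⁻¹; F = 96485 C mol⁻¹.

n(Cr) = 9.38 / 52 = 0.1804 mol.
Since Cr³⁺ + 3 e⁻ → Cr, n(e⁻) passed = 3 × 0.1804 = 0.5412 mol.
Cells in series carry the same charge, so the same 0.5412 mol of electrons passes through cell 2.
Fe²⁺ + 2 e⁻ → Fe, so n(Fe) = 0.5412 / 2 = 0.2706 mol.
m(Fe) = 0.2706 × 55.85 = 15.1 g.

15.1 g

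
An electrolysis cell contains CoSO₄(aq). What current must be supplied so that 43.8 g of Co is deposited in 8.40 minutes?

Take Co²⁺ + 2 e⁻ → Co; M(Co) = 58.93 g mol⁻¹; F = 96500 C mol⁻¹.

n(Co) = 43.8 / 58.93 = 0.7433 mol.
n(e⁻) = 2 × 0.7433 = 1.487 mol.
Q = n(e⁻)·F = 1.487 × 96500 = 143400 C.
I = Q/t = 143400 / 504.00 s = 285 A.

285 A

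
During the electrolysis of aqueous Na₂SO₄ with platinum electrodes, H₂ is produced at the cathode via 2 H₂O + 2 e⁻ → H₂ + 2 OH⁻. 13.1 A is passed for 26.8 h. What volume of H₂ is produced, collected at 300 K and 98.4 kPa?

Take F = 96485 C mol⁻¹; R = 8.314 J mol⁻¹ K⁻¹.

Q = I·t = 13.10 A × 96480 s = 1264000 C.
n(e⁻) = Q/F = 1264000 / 96485 = 13.10 mol.
2 electrons are transferred per H₂ molecule, so n(H₂) = 13.10 / 2 = 6.550 mol.
V = nRT/P = (6.550 × 8.314 × 300) / (98.4 × 10³ Pa) = 0.166 m³ = 166 L.

166 L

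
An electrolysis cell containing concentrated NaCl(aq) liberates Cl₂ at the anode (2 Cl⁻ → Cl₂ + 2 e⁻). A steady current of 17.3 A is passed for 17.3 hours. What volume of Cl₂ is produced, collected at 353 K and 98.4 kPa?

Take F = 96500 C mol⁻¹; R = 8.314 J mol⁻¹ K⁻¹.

167 L

Q = I·t = 17.30 A × 62280 s = 1077000 C.
n(e⁻) = Q/F = 1077000 / 96500 = 11.17 mol.
2 electrons are transferred per Cl₂ molecule, so n(Cl₂) = 11.17 / 2 = 5.583 mol.
V = nRT/P = (5.583 × 8.314 × 353) / (98.4 × 10³ Pa) = 0.167 m³ = 167 L.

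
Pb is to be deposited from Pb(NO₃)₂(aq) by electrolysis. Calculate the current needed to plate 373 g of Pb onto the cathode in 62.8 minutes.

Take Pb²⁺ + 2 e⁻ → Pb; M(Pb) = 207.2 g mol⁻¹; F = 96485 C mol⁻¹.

n(Pb) = 373 / 207.2 = 1.800 mol.
n(e⁻) = 2 × 1.800 = 3.600 mol.
Q = n(e⁻)·F = 3.600 × 96485 = 347400 C.
I = Q/t = 347400 / 3768.0 s = 92.2 A.

92.2 A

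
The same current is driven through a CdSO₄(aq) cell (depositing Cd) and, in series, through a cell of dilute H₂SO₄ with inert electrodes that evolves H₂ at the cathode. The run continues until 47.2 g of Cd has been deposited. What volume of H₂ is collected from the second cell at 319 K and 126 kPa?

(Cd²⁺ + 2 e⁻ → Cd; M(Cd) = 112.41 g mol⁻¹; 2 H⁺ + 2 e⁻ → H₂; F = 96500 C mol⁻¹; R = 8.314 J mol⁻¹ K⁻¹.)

n(Cd) = 47.2 / 112.41 = 0.4199 mol, so n(e⁻) = 2 × 0.4199 = 0.8398 mol.
The cells are in series, so the same 0.8398 mol of electrons passes through the second cell.
2 H⁺ + 2 e⁻ → H₂ — 2 mol e⁻ per mol H₂, so n(H₂) = 0.8398/2 = 0.4199 mol.
V = nRT/P = (0.4199 × 8.314 × 319) / (126 × 10³) = 0.00884 m³ = 8.84 L.

8.84 L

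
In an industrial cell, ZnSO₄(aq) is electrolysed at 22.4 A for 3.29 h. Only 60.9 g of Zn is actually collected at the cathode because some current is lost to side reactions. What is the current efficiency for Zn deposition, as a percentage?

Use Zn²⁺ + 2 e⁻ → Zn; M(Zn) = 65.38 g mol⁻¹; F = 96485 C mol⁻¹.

67.8 %

Q = I·t = 22.40 × 11844 = 265300 C; n(e⁻) = 265300/96485 = 2.750 mol.
Theoretical n(Zn) = n(e⁻)/2 = 1.375 mol, i.e. m_theo = 1.375 × 65.38 = 89.89 g.
Efficiency = m_actual / m_theo = 60.9 / 89.89 = 67.8 %.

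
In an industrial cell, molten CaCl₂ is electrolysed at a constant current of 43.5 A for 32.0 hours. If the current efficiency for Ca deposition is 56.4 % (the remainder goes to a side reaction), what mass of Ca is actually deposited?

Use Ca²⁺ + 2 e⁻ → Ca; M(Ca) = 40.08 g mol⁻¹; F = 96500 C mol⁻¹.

Q = I·t = 43.50 × 115200 = 5011000 C.
n(e⁻) = 5011000/96500 = 51.93 mol; theoretically n(Ca) = 51.93/2 = 25.96 mol, m_theo = 1041 g.
At 56.4 % efficiency, m_actual = 0.564 × 1041 = 587 g.

587 g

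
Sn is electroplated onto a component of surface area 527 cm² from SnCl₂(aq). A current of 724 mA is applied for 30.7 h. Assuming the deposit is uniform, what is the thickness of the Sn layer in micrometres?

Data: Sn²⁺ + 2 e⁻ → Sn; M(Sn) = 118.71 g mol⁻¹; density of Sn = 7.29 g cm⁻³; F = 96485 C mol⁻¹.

128 μm

Q = I·t = 0.7240 × 110520 = 80020 C; n(e⁻) = 0.8293 mol.
n(Sn) = n(e⁻)/2 = 0.4147 mol, so m = 0.4147 × 118.71 = 49.22 g.
Volume = m/ρ = 49.22 / 7.29 = 6.752 cm³.
Thickness = V/A = 6.752 / 527 = 0.0128 cm = 128 μm.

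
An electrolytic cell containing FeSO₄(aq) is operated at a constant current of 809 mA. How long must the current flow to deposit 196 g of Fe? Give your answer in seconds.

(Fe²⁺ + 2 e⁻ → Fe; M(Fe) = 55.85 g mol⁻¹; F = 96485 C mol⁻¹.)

8.37 × 10⁵ s

n(Fe) = m/M = 196 / 55.85 = 3.509 mol.
Each Fe atom requires 2 electrons, so n(e⁻) = 2 × 3.509 = 7.019 mol.
Q = n(e⁻)·F = 7.019 × 96485 = 677200 C.
t = Q/I = 677200 / 0.8090 A = 837100 s.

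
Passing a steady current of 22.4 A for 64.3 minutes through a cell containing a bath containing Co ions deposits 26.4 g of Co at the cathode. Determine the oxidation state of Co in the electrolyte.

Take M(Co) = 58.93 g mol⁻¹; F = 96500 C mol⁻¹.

+2

Q = I·t = 22.40 A × 3858.0 s = 86420 C, so n(e⁻) = 86420/96500 = 0.8955 mol.
n(Co) deposited = 26.4 / 58.93 = 0.4480 mol.
Electrons per atom = n(e⁻)/n(Co) = 0.8955 / 0.4480 = 2.00 ≈ 2, so the ion is Co²⁺.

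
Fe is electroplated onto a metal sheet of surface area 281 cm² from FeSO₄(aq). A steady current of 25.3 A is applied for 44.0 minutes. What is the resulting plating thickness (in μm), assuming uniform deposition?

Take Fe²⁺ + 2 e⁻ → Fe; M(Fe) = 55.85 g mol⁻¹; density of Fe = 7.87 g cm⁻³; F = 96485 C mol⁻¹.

Q = I·t = 25.30 × 2640.0 = 66790 C; n(e⁻) = 0.6923 mol.
n(Fe) = n(e⁻)/2 = 0.3461 mol, so m = 0.3461 × 55.85 = 19.33 g.
Volume = m/ρ = 19.33 / 7.87 = 2.456 cm³.
Thickness = V/A = 2.456 / 281 = 0.00874 cm = 87.4 μm.

87.4 μm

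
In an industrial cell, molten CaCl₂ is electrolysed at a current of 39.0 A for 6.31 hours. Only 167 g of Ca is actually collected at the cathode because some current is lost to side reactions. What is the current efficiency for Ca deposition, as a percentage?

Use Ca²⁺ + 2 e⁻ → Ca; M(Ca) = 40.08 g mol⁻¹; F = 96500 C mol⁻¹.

90.8 %

Q = I·t = 39.00 × 22716 = 885900 C; n(e⁻) = 885900/96500 = 9.181 mol.
Theoretical n(Ca) = n(e⁻)/2 = 4.590 mol, i.e. m_theo = 4.590 × 40.08 = 184.0 g.
Efficiency = m_actual / m_theo = 167 / 184.0 = 90.8 %.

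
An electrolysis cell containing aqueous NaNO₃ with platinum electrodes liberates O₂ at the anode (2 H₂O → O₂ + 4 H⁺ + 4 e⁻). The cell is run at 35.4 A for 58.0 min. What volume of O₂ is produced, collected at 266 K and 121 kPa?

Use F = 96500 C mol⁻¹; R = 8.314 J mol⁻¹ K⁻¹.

5.83 L

Q = I·t = 35.40 A × 3480.0 s = 123200 C.
n(e⁻) = Q/F = 123200 / 96500 = 1.277 mol.
4 electrons are transferred per O₂ molecule, so n(O₂) = 1.277 / 4 = 0.3192 mol.
V = nRT/P = (0.3192 × 8.314 × 266) / (121 × 10³ Pa) = 0.00583 m³ = 5.83 L.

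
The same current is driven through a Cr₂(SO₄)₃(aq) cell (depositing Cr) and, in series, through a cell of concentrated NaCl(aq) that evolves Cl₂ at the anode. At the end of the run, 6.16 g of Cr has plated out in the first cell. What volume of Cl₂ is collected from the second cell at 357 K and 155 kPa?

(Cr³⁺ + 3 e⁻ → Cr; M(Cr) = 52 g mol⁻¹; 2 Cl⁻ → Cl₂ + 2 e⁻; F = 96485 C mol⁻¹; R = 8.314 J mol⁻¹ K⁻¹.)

n(Cr) = 6.16 / 52 = 0.1185 mol, so n(e⁻) = 3 × 0.1185 = 0.3554 mol.
The cells are in series, so the same 0.3554 mol of electrons passes through the second cell.
2 Cl⁻ → Cl₂ + 2 e⁻ — 2 mol e⁻ per mol Cl₂, so n(Cl₂) = 0.3554/2 = 0.1777 mol.
V = nRT/P = (0.1777 × 8.314 × 357) / (155 × 10³) = 0.00340 m³ = 3.40 L.

3.40 L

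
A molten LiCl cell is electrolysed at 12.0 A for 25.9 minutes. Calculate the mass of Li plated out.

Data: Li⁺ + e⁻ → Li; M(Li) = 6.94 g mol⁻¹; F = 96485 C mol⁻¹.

1.34 g

Q = I·t = 12.00 A × 1554.0 s = 18650 C.
n(e⁻) = Q/F = 18650 / 96485 = 0.1933 mol.
Li⁺ + e⁻ → Li, so n(Li) = n(e⁻)/1 = 0.1933 mol.
m = n·M = 0.1933 × 6.94 = 1.34 g.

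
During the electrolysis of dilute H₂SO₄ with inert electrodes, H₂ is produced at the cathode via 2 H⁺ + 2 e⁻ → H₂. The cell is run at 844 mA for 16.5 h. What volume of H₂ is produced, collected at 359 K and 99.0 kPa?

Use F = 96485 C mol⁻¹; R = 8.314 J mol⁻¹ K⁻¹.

Q = I·t = 0.8440 A × 59400 s = 50130 C.
n(e⁻) = Q/F = 50130 / 96485 = 0.5196 mol.
2 electrons are transferred per H₂ molecule, so n(H₂) = 0.5196 / 2 = 0.2598 mol.
V = nRT/P = (0.2598 × 8.314 × 359) / (99.0 × 10³ Pa) = 0.00783 m³ = 7.83 L.

7.83 L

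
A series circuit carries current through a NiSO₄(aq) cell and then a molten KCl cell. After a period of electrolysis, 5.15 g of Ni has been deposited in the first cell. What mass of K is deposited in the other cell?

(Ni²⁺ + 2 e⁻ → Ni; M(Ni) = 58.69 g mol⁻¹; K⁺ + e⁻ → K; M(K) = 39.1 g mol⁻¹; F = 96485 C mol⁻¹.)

n(Ni) = 5.15 / 58.69 = 0.08775 mol.
Since Ni²⁺ + 2 e⁻ → Ni, n(e⁻) passed = 2 × 0.08775 = 0.1755 mol.
Cells in series carry the same charge, so the same 0.1755 mol of electrons passes through cell 2.
K⁺ + e⁻ → K, so n(K) = 0.1755 / 1 = 0.1755 mol.
m(K) = 0.1755 × 39.1 = 6.86 g.

6.86 g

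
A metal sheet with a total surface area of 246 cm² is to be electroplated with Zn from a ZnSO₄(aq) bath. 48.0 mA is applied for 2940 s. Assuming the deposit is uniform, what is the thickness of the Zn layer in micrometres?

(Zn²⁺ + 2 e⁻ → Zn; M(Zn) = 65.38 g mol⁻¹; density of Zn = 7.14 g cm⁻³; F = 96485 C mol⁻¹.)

Q = I·t = 0.04800 × 2940.0 = 141.1 C; n(e⁻) = 0.001463 mol.
n(Zn) = n(e⁻)/2 = 0.0007313 mol, so m = 0.0007313 × 65.38 = 0.04781 g.
Volume = m/ρ = 0.04781 / 7.14 = 0.006696 cm³.
Thickness = V/A = 0.006696 / 246 = 2.72 × 10⁻⁵ cm = 0.272 μm.

0.272 μm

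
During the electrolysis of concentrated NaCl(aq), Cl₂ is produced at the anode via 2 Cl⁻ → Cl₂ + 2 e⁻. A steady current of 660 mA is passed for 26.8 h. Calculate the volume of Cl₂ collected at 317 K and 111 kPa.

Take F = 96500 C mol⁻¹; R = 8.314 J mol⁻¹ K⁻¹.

Q = I·t = 0.6600 A × 96480 s = 63680 C.
n(e⁻) = Q/F = 63680 / 96500 = 0.6599 mol.
2 electrons are transferred per Cl₂ molecule, so n(Cl₂) = 0.6599 / 2 = 0.3299 mol.
V = nRT/P = (0.3299 × 8.314 × 317) / (111 × 10³ Pa) = 0.00783 m³ = 7.83 L.

7.83 L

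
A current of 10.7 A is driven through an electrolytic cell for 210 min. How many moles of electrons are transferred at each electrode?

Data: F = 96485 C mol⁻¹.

1.40 mol

Q = I·t = 10.70 A × 12600 s = 134800 C.
n(e⁻) = Q/F = 134800 / 96485 = 1.40 mol.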